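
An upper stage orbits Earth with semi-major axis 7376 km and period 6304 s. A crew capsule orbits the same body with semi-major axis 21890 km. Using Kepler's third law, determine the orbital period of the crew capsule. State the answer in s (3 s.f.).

Kepler's third law: T² ∝ a³, so T₂ = T₁ (a₂/a₁)^(3/2).
a₂/a₁ = 2.968, (a₂/a₁)^(3/2) = 5.113.
T₂ = 6304 × 5.113 = 32230 s.

T₂ ≈ 32200 s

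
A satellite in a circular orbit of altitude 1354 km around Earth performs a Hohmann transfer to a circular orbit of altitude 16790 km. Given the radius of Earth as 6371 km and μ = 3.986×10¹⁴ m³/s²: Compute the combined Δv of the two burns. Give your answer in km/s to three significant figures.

Δv_total ≈ 2.83 km/s

r₁ = 6371 + 1354 = 7725.0 km = 7.7250×10⁶ m.
r₂ = 6371 + 16790 = 23161 km = 2.3161×10⁷ m.
Transfer ellipse a_t = (r₁ + r₂)/2 = 1.544×10⁷ m.
At r₁: circular v_c1 = √(μ/r₁) = 7183 m/s; transfer-perigee v_p = √[μ(2/r₁ − 1/a_t)] = 8797 m/s.
Δv₁ = v_p − v_c1 = 1614 m/s.
At r₂: circular v_c2 = √(μ/r₂) = 4148 m/s; transfer-apogee v_a = √[μ(2/r₂ − 1/a_t)] = 2934 m/s.
Δv₂ = v_c2 − v_a = 1214 m/s.
Total Δv = Δv₁ + Δv₂ = 2828 m/s = 2.828 km/s.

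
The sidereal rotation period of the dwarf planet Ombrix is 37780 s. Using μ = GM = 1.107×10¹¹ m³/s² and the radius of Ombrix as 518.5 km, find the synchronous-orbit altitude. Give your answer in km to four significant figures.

h_sync ≈ 1069 km

A synchronous orbit has period T, so by Kepler's third law a = (μT²/4π²)^(1/3).
μT²/4π² = 1.107×10¹¹ × (3.778×10⁴)² / 39.48 = 4.002×10¹⁸ m³.
a = 1.588×10⁶ m = 1587.7 km.
Altitude h = a − R = 1587.7 − 518.5 = 1069.2 km.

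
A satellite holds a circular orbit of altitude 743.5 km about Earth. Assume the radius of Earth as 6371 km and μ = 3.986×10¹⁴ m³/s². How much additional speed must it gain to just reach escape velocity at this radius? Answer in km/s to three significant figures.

Δv ≈ 3.10 km/s

r = 6371 + 743.5 = 7114.5 km = 7.1145×10⁶ m.
Circular speed v_c = √(μ/r) = 7485 m/s.
Escape speed v_esc = √(2μ/r) = √2 × v_c = 10590 m/s.
Δv = v_esc − v_c = 3100 m/s = 3.100 km/s.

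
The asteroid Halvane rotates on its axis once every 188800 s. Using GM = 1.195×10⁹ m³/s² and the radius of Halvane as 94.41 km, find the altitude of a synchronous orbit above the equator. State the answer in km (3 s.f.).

A synchronous orbit has period T, so by Kepler's third law a = (μT²/4π²)^(1/3).
μT²/4π² = 1.195×10⁹ × (1.888×10⁵)² / 39.48 = 1.079×10¹⁸ m³.
a = 1.026×10⁶ m = 1025.7 km.
Altitude h = a − R = 1025.7 − 94.41 = 931.25 km.

h_sync ≈ 931 km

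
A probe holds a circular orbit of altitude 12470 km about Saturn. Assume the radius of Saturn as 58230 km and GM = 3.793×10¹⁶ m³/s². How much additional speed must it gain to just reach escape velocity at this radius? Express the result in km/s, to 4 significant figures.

Δv ≈ 9.594 km/s

r = 58230 + 12470 = 70700 km = 7.0700×10⁷ m.
Circular speed v_c = √(μ/r) = 23160 m/s.
Escape speed v_esc = √(2μ/r) = √2 × v_c = 32760 m/s.
Δv = v_esc − v_c = 9594 m/s = 9.594 km/s.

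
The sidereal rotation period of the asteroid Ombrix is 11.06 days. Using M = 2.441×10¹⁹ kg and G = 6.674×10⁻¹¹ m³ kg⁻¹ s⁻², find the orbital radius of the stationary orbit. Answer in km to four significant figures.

r_sync ≈ 3353 km

μ = GM = 6.674×10⁻¹¹ × 2.441×10¹⁹ = 1.629×10⁹ m³/s².
T = 11.06 days = 9.556×10⁵ s.
A synchronous orbit has period T, so by Kepler's third law a = (μT²/4π²)^(1/3).
μT²/4π² = 1.629×10⁹ × (9.556×10⁵)² / 39.48 = 3.768×10¹⁹ m³.
a = 3.353×10⁶ m = 3352.6 km.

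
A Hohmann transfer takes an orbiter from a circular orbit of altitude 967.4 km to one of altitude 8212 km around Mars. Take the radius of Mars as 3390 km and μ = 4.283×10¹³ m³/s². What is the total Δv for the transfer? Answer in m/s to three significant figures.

r₁ = 3390 + 967.4 = 4357.4 km = 4.3574×10⁶ m.
r₂ = 3390 + 8212 = 11602 km = 1.1602×10⁷ m.
Transfer ellipse a_t = (r₁ + r₂)/2 = 7.980×10⁶ m.
At r₁: circular v_c1 = √(μ/r₁) = 3135 m/s; transfer-periapsis v_p = √[μ(2/r₁ − 1/a_t)] = 3780 m/s.
Δv₁ = v_p − v_c1 = 645.2 m/s.
At r₂: circular v_c2 = √(μ/r₂) = 1921 m/s; transfer-apoapsis v_a = √[μ(2/r₂ − 1/a_t)] = 1420 m/s.
Δv₂ = v_c2 − v_a = 501.6 m/s.
Total Δv = Δv₁ + Δv₂ = 1147 m/s.

Δv_total ≈ 1150 m/s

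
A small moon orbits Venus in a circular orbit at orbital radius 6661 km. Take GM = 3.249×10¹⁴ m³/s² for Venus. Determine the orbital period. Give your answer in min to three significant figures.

r = 6661 km = 6.661×10⁶ m.
Kepler's third law: T = 2π√(r³/μ) = 2π√((6.661×10⁶)³ / 3.249×10¹⁴).
r³/μ = 9.096×10⁵ s², so T = 2π × 9.537×10² = 5.993×10³ s.
Converting: 5.993×10³ s ÷ 60.00 = 99.88 min.

T ≈ 99.9 min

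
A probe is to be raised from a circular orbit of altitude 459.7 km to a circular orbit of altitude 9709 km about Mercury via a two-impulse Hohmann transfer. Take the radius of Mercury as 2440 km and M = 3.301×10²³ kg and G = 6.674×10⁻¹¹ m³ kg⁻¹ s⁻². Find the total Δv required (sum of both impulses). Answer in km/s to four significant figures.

μ = GM = 6.674×10⁻¹¹ × 3.301×10²³ = 2.203×10¹³ m³/s².
r₁ = 2440 + 459.7 = 2899.7 km = 2.8997×10⁶ m.
r₂ = 2440 + 9709 = 12149 km = 1.2149×10⁷ m.
Transfer ellipse a_t = (r₁ + r₂)/2 = 7.524×10⁶ m.
At r₁: circular v_c1 = √(μ/r₁) = 2756 m/s; transfer-periherm v_p = √[μ(2/r₁ − 1/a_t)] = 3502 m/s.
Δv₁ = v_p − v_c1 = 746.1 m/s.
At r₂: circular v_c2 = √(μ/r₂) = 1347 m/s; transfer-apoherm v_a = √[μ(2/r₂ − 1/a_t)] = 836.0 m/s.
Δv₂ = v_c2 − v_a = 510.7 m/s.
Total Δv = Δv₁ + Δv₂ = 1257 m/s = 1.257 km/s.

Δv_total ≈ 1.257 km/s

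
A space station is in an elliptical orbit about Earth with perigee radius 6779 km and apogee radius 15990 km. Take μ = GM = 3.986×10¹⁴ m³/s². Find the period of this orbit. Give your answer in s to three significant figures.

T ≈ 12100 s

Semi-major axis a = (r_p + r_a)/2 = (6779.0 + 15990)/2 = 11384 km = 1.138×10⁷ m.
By Kepler's third law T = 2π√(a³/μ) = 2π × 1.924×10³ = 1.209×10⁴ s.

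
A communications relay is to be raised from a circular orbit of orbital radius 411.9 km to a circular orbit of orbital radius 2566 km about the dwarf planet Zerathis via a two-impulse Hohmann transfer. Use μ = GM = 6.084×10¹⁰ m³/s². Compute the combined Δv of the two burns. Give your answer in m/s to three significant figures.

r₁ = 411.9 km = 4.119×10⁵ m.
r₂ = 2566 km = 2.566×10⁶ m.
Transfer ellipse a_t = (r₁ + r₂)/2 = 1.489×10⁶ m.
At r₁: circular v_c1 = √(μ/r₁) = 384.3 m/s; transfer-periapsis v_p = √[μ(2/r₁ − 1/a_t)] = 504.5 m/s.
Δv₁ = v_p − v_c1 = 120.2 m/s.
At r₂: circular v_c2 = √(μ/r₂) = 154.0 m/s; transfer-apoapsis v_a = √[μ(2/r₂ − 1/a_t)] = 80.99 m/s.
Δv₂ = v_c2 − v_a = 72.99 m/s.
Total Δv = Δv₁ + Δv₂ = 193.2 m/s.

Δv_total ≈ 193 m/s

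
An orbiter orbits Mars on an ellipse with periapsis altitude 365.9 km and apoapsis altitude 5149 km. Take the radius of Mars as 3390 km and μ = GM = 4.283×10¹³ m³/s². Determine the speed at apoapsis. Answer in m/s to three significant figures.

v ≈ 1750 m/s

r_p = 3390 + 365.9 = 3755.9 km = 3.7559×10⁶ m.
r_a = 3390 + 5149 = 8539.0 km = 8.5390×10⁶ m.
Semi-major axis a = (r_p + r_a)/2 = 6147.4 km = 6.147×10⁶ m.
Vis-viva: v² = μ(2/r − 1/a) = 4.283×10¹³ × (2.342×10⁻⁷ − 1.627×10⁻⁷) = 3.065×10⁶ m²/s².
v = 1751 m/s.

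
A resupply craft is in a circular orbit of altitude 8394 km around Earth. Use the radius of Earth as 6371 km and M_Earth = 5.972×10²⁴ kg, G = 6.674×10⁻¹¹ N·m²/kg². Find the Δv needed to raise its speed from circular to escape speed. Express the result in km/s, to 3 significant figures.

μ = GM = 6.674×10⁻¹¹ × 5.972×10²⁴ = 3.986×10¹⁴ m³/s².
r = 6371 + 8394 = 14765 km = 1.4765×10⁷ m.
Circular speed v_c = √(μ/r) = 5196 m/s.
Escape speed v_esc = √(2μ/r) = √2 × v_c = 7348 m/s.
Δv = v_esc − v_c = 2152 m/s = 2.152 km/s.

Δv ≈ 2.15 km/s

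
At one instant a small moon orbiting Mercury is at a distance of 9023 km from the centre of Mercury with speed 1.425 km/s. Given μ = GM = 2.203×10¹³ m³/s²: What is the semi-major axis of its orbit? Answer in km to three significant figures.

r = 9.023×10⁶ m.
Specific orbital energy ε = v²/2 − μ/r = (1425)²/2 − 2.203×10¹³/9.023×10⁶ = -1.426×10⁶ J/kg.
Since ε = −μ/(2a), a = −μ/(2ε) = 7.723×10⁶ m = 7723.2 km.

a ≈ 7720 km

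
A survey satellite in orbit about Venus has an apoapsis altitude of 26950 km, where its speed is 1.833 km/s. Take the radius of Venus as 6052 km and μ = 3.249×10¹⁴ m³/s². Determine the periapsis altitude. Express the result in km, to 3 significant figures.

periapsis altitude ≈ 738 km

r_a = 6052 + 26950 = 33002 km = 3.300×10⁷ m.
Specific energy ε = v²/2 − μ/r = -8.165×10⁶ J/kg, so a = −μ/(2ε) = 1.990×10⁷ m.
The apsides satisfy r_p + r_a = 2a, so the periapsis radius is 2a − r_a = 6.790×10⁶ m = 6790.2 km.
Periapsis altitude = 6790.2 − 6052 = 738.22 km.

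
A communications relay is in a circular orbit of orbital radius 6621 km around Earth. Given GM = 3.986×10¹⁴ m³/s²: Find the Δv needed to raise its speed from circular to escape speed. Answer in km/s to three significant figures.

r = 6621 km = 6.621×10⁶ m.
Circular speed v_c = √(μ/r) = 7759 m/s.
Escape speed v_esc = √(2μ/r) = √2 × v_c = 10970 m/s.
Δv = v_esc − v_c = 3214 m/s = 3.214 km/s.

Δv ≈ 3.21 km/s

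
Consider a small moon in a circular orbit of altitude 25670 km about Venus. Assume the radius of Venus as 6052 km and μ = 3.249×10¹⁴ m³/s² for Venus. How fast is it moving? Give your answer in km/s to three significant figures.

v ≈ 3.20 km/s

r = 6052 + 25670 = 31722 km = 3.1722×10⁷ m.
For a circular orbit v = √(μ/r) = √(3.249×10¹⁴ / 3.172×10⁷) = √(1.024×10⁷) = 3200 m/s.
That is 3.200 km/s.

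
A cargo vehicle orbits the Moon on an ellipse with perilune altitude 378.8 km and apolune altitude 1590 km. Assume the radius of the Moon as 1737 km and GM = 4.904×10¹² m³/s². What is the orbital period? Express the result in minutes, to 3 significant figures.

r_p = 1737 + 378.8 = 2115.8 km = 2.1158×10⁶ m.
r_a = 1737 + 1590 = 3327.0 km = 3.3270×10⁶ m.
Semi-major axis a = (r_p + r_a)/2 = (2115.8 + 3327.0)/2 = 2721.4 km = 2.721×10⁶ m.
By Kepler's third law T = 2π√(a³/μ) = 2π × 2.027×10³ = 1.274×10⁴ s.
= 212.3 minutes.

T ≈ 212 minutes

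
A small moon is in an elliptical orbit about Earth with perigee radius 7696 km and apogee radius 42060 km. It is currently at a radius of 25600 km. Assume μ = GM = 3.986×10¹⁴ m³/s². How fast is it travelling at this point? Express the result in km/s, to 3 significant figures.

Semi-major axis a = (r_p + r_a)/2 = 24878 km = 2.488×10⁷ m.
Vis-viva: v² = μ(2/r − 1/a) = 3.986×10¹⁴ × (7.813×10⁻⁸ − 4.020×10⁻⁸) = 1.512×10⁷ m²/s².
v = 3888 m/s = 3.888 km/s.

v ≈ 3.89 km/s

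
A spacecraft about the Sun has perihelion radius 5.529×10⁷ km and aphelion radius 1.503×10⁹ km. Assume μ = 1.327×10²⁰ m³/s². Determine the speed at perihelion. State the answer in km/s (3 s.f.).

Semi-major axis a = (r_p + r_a)/2 = 7.7914×10⁸ km = 7.791×10¹¹ m.
Vis-viva: v² = μ(2/r − 1/a) = 1.327×10²⁰ × (3.617×10⁻¹¹ − 1.283×10⁻¹²) = 4.630×10⁹ m²/s².
v = 68040 m/s = 68.04 km/s.

v ≈ 68.0 km/s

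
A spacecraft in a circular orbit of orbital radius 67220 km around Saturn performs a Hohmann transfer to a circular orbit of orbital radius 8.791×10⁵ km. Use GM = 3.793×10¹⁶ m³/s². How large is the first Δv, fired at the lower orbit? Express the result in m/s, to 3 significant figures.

Δv ≈ 8620 m/s

r₁ = 67220 km = 6.722×10⁷ m.
r₂ = 8.791×10⁵ km = 8.791×10⁸ m.
Transfer ellipse a_t = (r₁ + r₂)/2 = 4.732×10⁸ m.
At r₁: circular v_c1 = √(μ/r₁) = 23750 m/s; transfer-perikrone v_p = √[μ(2/r₁ − 1/a_t)] = 32380 m/s.
Δv₁ = v_p − v_c1 = 8624 m/s.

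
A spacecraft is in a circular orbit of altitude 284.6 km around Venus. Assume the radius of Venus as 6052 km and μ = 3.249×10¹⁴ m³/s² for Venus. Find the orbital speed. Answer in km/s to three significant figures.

r = 6052 + 284.6 = 6336.6 km = 6.3366×10⁶ m.
For a circular orbit v = √(μ/r) = √(3.249×10¹⁴ / 6.337×10⁶) = √(5.127×10⁷) = 7161 m/s.
That is 7.161 km/s.

v ≈ 7.16 km/s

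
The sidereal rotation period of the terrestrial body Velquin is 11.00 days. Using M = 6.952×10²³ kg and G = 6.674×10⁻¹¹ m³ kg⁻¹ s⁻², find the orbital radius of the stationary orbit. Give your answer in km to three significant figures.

r_sync ≈ 1.02×10⁵ km

μ = GM = 6.674×10⁻¹¹ × 6.952×10²³ = 4.640×10¹³ m³/s².
T = 11.00 days = 9.504×10⁵ s.
A synchronous orbit has period T, so by Kepler's third law a = (μT²/4π²)^(1/3).
μT²/4π² = 4.640×10¹³ × (9.504×10⁵)² / 39.48 = 1.062×10²⁴ m³.
a = 1.020×10⁸ m = 1.0201×10⁵ km.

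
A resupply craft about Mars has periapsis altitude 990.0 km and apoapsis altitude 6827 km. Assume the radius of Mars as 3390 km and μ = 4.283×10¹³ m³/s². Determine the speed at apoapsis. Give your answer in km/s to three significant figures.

v ≈ 1.59 km/s

r_p = 3390 + 990.0 = 4380.0 km = 4.3800×10⁶ m.
r_a = 3390 + 6827 = 10217 km = 1.0217×10⁷ m.
Semi-major axis a = (r_p + r_a)/2 = 7298.5 km = 7.298×10⁶ m.
Vis-viva: v² = μ(2/r − 1/a) = 4.283×10¹³ × (1.958×10⁻⁷ − 1.370×10⁻⁷) = 2.516×10⁶ m²/s².
v = 1586 m/s = 1.586 km/s.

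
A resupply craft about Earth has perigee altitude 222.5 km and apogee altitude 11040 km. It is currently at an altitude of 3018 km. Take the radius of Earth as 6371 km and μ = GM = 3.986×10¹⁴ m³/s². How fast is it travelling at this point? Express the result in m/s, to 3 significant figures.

v ≈ 7190 m/s

r_p = 6371 + 222.5 = 6593.5 km = 6.5935×10⁶ m.
r_a = 6371 + 11040 = 17411 km = 1.7411×10⁷ m.
r = 6371 + 3018 = 9389.0 km = 9.389×10⁶ m.
Semi-major axis a = (r_p + r_a)/2 = 12002 km = 1.200×10⁷ m.
Vis-viva: v² = μ(2/r − 1/a) = 3.986×10¹⁴ × (2.130×10⁻⁷ − 8.332×10⁻⁸) = 5.170×10⁷ m²/s².
v = 7190 m/s.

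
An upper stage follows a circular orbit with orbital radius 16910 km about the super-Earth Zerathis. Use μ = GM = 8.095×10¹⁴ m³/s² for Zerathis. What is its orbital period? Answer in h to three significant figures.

T ≈ 4.27 h

r = 16910 km = 1.691×10⁷ m.
Kepler's third law: T = 2π√(r³/μ) = 2π√((1.691×10⁷)³ / 8.095×10¹⁴).
r³/μ = 5.973×10⁶ s², so T = 2π × 2.444×10³ = 1.536×10⁴ s.
Converting: 1.536×10⁴ s ÷ 3600 = 4.266 h.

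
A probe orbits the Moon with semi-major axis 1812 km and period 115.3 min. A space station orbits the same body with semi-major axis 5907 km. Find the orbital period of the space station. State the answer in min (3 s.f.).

Kepler's third law: T² ∝ a³, so T₂ = T₁ (a₂/a₁)^(3/2).
a₂/a₁ = 3.260, (a₂/a₁)^(3/2) = 5.886.
T₂ = 115.3 × 5.886 = 678.6 min.

T₂ ≈ 679 min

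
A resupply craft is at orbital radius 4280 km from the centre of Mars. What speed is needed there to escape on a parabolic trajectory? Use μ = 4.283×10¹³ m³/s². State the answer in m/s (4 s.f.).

v_esc ≈ 4474 m/s

r = 4280 km = 4.280×10⁶ m.
Escape speed v_esc = √(2μ/r) = √(2 × 4.283×10¹³ / 4.280×10⁶) = √(2.001×10⁷) = 4474 m/s.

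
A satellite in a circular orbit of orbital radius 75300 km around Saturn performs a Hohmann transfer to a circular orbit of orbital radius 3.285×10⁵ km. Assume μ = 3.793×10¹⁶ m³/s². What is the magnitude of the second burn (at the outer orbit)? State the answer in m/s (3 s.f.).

r₁ = 75300 km = 7.530×10⁷ m.
r₂ = 3.285×10⁵ km = 3.285×10⁸ m.
Transfer ellipse a_t = (r₁ + r₂)/2 = 2.019×10⁸ m.
At r₁: circular v_c1 = √(μ/r₁) = 22440 m/s; transfer-perikrone v_p = √[μ(2/r₁ − 1/a_t)] = 28630 m/s.
At r₂: circular v_c2 = √(μ/r₂) = 10750 m/s; transfer-apokrone v_a = √[μ(2/r₂ − 1/a_t)] = 6562 m/s.
Δv₂ = v_c2 − v_a = 4183 m/s.

Δv ≈ 4180 m/s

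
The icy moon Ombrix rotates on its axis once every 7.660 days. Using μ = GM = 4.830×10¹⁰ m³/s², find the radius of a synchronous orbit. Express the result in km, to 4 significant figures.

r_sync ≈ 8123 km

T = 7.660 days = 6.618×10⁵ s.
A synchronous orbit has period T, so by Kepler's third law a = (μT²/4π²)^(1/3).
μT²/4π² = 4.830×10¹⁰ × (6.618×10⁵)² / 39.48 = 5.359×10²⁰ m³.
a = 8.123×10⁶ m = 8122.5 km.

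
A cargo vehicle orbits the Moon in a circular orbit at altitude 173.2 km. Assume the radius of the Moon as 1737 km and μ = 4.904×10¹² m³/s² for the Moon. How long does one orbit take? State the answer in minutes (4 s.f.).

r = 1737 + 173.2 = 1910.2 km = 1.9102×10⁶ m.
Kepler's third law: T = 2π√(r³/μ) = 2π√((1.910×10⁶)³ / 4.904×10¹²).
r³/μ = 1.421×10⁶ s², so T = 2π × 1.192×10³ = 7.491×10³ s.
Converting: 7.491×10³ s ÷ 60.00 = 124.8 minutes.

T ≈ 124.8 minutes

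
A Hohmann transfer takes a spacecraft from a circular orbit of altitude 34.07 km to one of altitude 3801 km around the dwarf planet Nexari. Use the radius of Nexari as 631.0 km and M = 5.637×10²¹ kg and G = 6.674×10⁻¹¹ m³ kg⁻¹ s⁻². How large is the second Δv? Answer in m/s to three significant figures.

Δv ≈ 143 m/s

μ = GM = 6.674×10⁻¹¹ × 5.637×10²¹ = 3.762×10¹¹ m³/s².
r₁ = 631.0 + 34.07 = 665.07 km = 6.6507×10⁵ m.
r₂ = 631.0 + 3801 = 4432.0 km = 4.4320×10⁶ m.
Transfer ellipse a_t = (r₁ + r₂)/2 = 2.549×10⁶ m.
At r₁: circular v_c1 = √(μ/r₁) = 752.1 m/s; transfer-periapsis v_p = √[μ(2/r₁ − 1/a_t)] = 991.8 m/s.
At r₂: circular v_c2 = √(μ/r₂) = 291.4 m/s; transfer-apoapsis v_a = √[μ(2/r₂ − 1/a_t)] = 148.8 m/s.
Δv₂ = v_c2 − v_a = 142.5 m/s.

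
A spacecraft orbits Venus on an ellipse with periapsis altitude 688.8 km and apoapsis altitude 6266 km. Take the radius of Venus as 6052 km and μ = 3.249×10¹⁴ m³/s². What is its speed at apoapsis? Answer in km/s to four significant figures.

v ≈ 4.319 km/s

r_p = 6052 + 688.8 = 6740.8 km = 6.7408×10⁶ m.
r_a = 6052 + 6266 = 12318 km = 1.2318×10⁷ m.
Semi-major axis a = (r_p + r_a)/2 = 9529.4 km = 9.529×10⁶ m.
Vis-viva: v² = μ(2/r − 1/a) = 3.249×10¹⁴ × (1.624×10⁻⁷ − 1.049×10⁻⁷) = 1.866×10⁷ m²/s².
v = 4319 m/s = 4.319 km/s.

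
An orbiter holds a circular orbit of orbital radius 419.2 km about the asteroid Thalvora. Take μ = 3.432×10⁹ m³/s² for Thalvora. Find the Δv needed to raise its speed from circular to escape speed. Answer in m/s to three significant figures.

r = 419.2 km = 4.192×10⁵ m.
Circular speed v_c = √(μ/r) = 90.48 m/s.
Escape speed v_esc = √(2μ/r) = √2 × v_c = 128.0 m/s.
Δv = v_esc − v_c = 37.48 m/s.

Δv ≈ 37.5 m/s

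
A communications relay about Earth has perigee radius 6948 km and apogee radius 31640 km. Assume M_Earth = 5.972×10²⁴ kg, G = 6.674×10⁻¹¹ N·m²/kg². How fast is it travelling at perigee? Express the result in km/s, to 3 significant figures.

v ≈ 9.70 km/s

μ = GM = 6.674×10⁻¹¹ × 5.972×10²⁴ = 3.986×10¹⁴ m³/s².
Semi-major axis a = (r_p + r_a)/2 = 19294 km = 1.929×10⁷ m.
Vis-viva: v² = μ(2/r − 1/a) = 3.986×10¹⁴ × (2.879×10⁻⁷ − 5.183×10⁻⁸) = 9.407×10⁷ m²/s².
v = 9699 m/s = 9.699 km/s.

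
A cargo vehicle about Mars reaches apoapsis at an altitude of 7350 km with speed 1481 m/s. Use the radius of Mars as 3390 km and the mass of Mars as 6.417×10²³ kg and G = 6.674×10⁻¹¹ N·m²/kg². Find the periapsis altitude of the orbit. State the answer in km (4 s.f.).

μ = GM = 6.674×10⁻¹¹ × 6.417×10²³ = 4.283×10¹³ m³/s².
r_a = 3390 + 7350 = 10740 km = 1.074×10⁷ m.
Specific energy ε = v²/2 − μ/r = -2.891×10⁶ J/kg, so a = −μ/(2ε) = 7.407×10⁶ m.
The apsides satisfy r_p + r_a = 2a, so the periapsis radius is 2a − r_a = 4.074×10⁶ m = 4074.2 km.
Periapsis altitude = 4074.2 − 3390 = 684.23 km.

periapsis altitude ≈ 684.2 km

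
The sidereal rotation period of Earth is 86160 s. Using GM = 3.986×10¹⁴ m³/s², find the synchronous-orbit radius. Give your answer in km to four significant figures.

r_sync ≈ 42160 km

A synchronous orbit has period T, so by Kepler's third law a = (μT²/4π²)^(1/3).
μT²/4π² = 3.986×10¹⁴ × (8.616×10⁴)² / 39.48 = 7.495×10²² m³.
a = 4.216×10⁷ m = 42163 km.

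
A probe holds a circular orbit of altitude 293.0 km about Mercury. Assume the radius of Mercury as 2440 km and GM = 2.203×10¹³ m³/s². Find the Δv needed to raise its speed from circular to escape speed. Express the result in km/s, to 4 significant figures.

r = 2440 + 293.0 = 2733.0 km = 2.7330×10⁶ m.
Circular speed v_c = √(μ/r) = 2839 m/s.
Escape speed v_esc = √(2μ/r) = √2 × v_c = 4015 m/s.
Δv = v_esc − v_c = 1176 m/s = 1.176 km/s.

Δv ≈ 1.176 km/s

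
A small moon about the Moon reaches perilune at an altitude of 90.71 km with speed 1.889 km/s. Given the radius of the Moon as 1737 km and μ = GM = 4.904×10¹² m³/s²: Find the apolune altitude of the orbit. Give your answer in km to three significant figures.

r_p = 1737 + 90.71 = 1827.7 km = 1.828×10⁶ m.
Specific energy ε = v²/2 − μ/r = -8.990×10⁵ J/kg, so a = −μ/(2ε) = 2.728×10⁶ m.
The apsides satisfy r_p + r_a = 2a, so the apolune radius is 2a − r_p = 3.627×10⁶ m = 3627.4 km.
Apolune altitude = 3627.4 − 1737 = 1890.4 km.

apolune altitude ≈ 1890 km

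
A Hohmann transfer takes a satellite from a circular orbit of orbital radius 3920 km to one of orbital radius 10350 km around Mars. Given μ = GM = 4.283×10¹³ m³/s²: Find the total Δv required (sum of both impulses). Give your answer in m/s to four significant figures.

r₁ = 3920 km = 3.920×10⁶ m.
r₂ = 10350 km = 1.035×10⁷ m.
Transfer ellipse a_t = (r₁ + r₂)/2 = 7.135×10⁶ m.
At r₁: circular v_c1 = √(μ/r₁) = 3305 m/s; transfer-periapsis v_p = √[μ(2/r₁ − 1/a_t)] = 3981 m/s.
Δv₁ = v_p − v_c1 = 675.7 m/s.
At r₂: circular v_c2 = √(μ/r₂) = 2034 m/s; transfer-apoapsis v_a = √[μ(2/r₂ − 1/a_t)] = 1508 m/s.
Δv₂ = v_c2 − v_a = 526.4 m/s.
Total Δv = Δv₁ + Δv₂ = 1202 m/s.

Δv_total ≈ 1202 m/s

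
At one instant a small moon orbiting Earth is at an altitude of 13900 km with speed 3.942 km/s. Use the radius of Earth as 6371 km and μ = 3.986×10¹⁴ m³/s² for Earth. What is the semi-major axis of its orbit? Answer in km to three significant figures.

a ≈ 16800 km

r = 6371 + 13900 = 20271 km = 2.027×10⁷ m.
Vis-viva rearranged: 1/a = 2/r − v²/μ = 9.866×10⁻⁸ − 3.898×10⁻⁸ = 5.968×10⁻⁸ m⁻¹.
a = 1.676×10⁷ m = 16757 km.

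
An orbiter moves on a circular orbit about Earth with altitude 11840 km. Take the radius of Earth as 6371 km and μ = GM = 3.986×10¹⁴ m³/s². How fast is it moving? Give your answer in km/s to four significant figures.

r = 6371 + 11840 = 18211 km = 1.8211×10⁷ m.
For a circular orbit v = √(μ/r) = √(3.986×10¹⁴ / 1.821×10⁷) = √(2.189×10⁷) = 4678 m/s.
That is 4.678 km/s.

v ≈ 4.678 km/s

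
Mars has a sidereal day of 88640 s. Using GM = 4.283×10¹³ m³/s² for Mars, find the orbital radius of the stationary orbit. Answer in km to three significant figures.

A synchronous orbit has period T, so by Kepler's third law a = (μT²/4π²)^(1/3).
μT²/4π² = 4.283×10¹³ × (8.864×10⁴)² / 39.48 = 8.524×10²¹ m³.
a = 2.043×10⁷ m = 20428 km.

r_sync ≈ 20400 km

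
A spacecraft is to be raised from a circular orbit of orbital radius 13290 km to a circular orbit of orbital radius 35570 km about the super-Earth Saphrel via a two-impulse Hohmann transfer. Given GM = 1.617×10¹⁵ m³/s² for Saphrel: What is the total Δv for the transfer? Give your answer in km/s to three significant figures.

r₁ = 13290 km = 1.329×10⁷ m.
r₂ = 35570 km = 3.557×10⁷ m.
Transfer ellipse a_t = (r₁ + r₂)/2 = 2.443×10⁷ m.
At r₁: circular v_c1 = √(μ/r₁) = 11030 m/s; transfer-periapsis v_p = √[μ(2/r₁ − 1/a_t)] = 13310 m/s.
Δv₁ = v_p − v_c1 = 2279 m/s.
At r₂: circular v_c2 = √(μ/r₂) = 6742 m/s; transfer-apoapsis v_a = √[μ(2/r₂ − 1/a_t)] = 4973 m/s.
Δv₂ = v_c2 − v_a = 1769 m/s.
Total Δv = Δv₁ + Δv₂ = 4049 m/s = 4.049 km/s.

Δv_total ≈ 4.05 km/s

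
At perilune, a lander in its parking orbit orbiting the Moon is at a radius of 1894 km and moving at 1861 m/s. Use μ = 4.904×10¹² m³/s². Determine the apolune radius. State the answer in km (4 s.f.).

r_p = 1.894×10⁶ m.
Specific energy ε = v²/2 − μ/r = -8.576×10⁵ J/kg, so a = −μ/(2ε) = 2.859×10⁶ m.
The apsides satisfy r_p + r_a = 2a, so the apolune radius is 2a − r_p = 3.824×10⁶ m = 3824.5 km.

apolune radius ≈ 3824 km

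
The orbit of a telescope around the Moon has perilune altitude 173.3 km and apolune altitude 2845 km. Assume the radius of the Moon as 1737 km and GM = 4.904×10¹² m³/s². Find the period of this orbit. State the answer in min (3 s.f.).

T ≈ 277 min

r_p = 1737 + 173.3 = 1910.3 km = 1.9103×10⁶ m.
r_a = 1737 + 2845 = 4582.0 km = 4.5820×10⁶ m.
Semi-major axis a = (r_p + r_a)/2 = (1910.3 + 4582.0)/2 = 3246.2 km = 3.246×10⁶ m.
By Kepler's third law T = 2π√(a³/μ) = 2π × 2.641×10³ = 1.659×10⁴ s.
= 276.6 min.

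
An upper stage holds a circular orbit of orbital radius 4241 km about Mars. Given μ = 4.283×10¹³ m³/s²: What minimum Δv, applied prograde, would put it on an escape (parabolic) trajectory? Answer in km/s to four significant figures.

r = 4241 km = 4.241×10⁶ m.
Circular speed v_c = √(μ/r) = 3178 m/s.
Escape speed v_esc = √(2μ/r) = √2 × v_c = 4494 m/s.
Δv = v_esc − v_c = 1316 m/s = 1.316 km/s.

Δv ≈ 1.316 km/s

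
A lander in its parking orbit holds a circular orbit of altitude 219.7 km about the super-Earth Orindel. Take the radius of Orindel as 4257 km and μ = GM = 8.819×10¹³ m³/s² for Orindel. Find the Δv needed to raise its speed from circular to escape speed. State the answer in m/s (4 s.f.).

r = 4257 + 219.7 = 4476.7 km = 4.4767×10⁶ m.
Circular speed v_c = √(μ/r) = 4438 m/s.
Escape speed v_esc = √(2μ/r) = √2 × v_c = 6277 m/s.
Δv = v_esc − v_c = 1838 m/s.

Δv ≈ 1838 m/s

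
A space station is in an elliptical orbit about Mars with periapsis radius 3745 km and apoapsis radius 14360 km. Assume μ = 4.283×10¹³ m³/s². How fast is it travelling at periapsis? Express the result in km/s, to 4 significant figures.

Semi-major axis a = (r_p + r_a)/2 = 9052.5 km = 9.052×10⁶ m.
Vis-viva: v² = μ(2/r − 1/a) = 4.283×10¹³ × (5.340×10⁻⁷ − 1.105×10⁻⁷) = 1.814×10⁷ m²/s².
v = 4259 m/s = 4.259 km/s.

v ≈ 4.259 km/s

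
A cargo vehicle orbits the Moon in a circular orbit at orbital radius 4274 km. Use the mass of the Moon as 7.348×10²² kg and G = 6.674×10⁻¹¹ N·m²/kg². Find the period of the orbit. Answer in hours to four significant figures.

T ≈ 6.964 hours

μ = GM = 6.674×10⁻¹¹ × 7.348×10²² = 4.904×10¹² m³/s².
r = 4274 km = 4.274×10⁶ m.
Kepler's third law: T = 2π√(r³/μ) = 2π√((4.274×10⁶)³ / 4.904×10¹²).
r³/μ = 1.592×10⁷ s², so T = 2π × 3.990×10³ = 2.507×10⁴ s.
Converting: 2.507×10⁴ s ÷ 3600 = 6.964 hours.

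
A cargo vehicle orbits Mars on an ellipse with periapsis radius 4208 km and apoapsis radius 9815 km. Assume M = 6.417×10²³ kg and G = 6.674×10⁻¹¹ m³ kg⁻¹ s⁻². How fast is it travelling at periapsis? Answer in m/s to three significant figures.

μ = GM = 6.674×10⁻¹¹ × 6.417×10²³ = 4.283×10¹³ m³/s².
Semi-major axis a = (r_p + r_a)/2 = 7011.5 km = 7.012×10⁶ m.
Vis-viva: v² = μ(2/r − 1/a) = 4.283×10¹³ × (4.753×10⁻⁷ − 1.426×10⁻⁷) = 1.425×10⁷ m²/s².
v = 3775 m/s.

v ≈ 3770 m/s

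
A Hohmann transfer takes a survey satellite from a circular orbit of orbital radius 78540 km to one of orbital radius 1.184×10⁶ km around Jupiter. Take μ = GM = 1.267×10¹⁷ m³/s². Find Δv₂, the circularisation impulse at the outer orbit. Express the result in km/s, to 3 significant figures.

Δv ≈ 6.70 km/s

r₁ = 78540 km = 7.854×10⁷ m.
r₂ = 1.184×10⁶ km = 1.184×10⁹ m.
Transfer ellipse a_t = (r₁ + r₂)/2 = 6.313×10⁸ m.
At r₁: circular v_c1 = √(μ/r₁) = 40160 m/s; transfer-perijove v_p = √[μ(2/r₁ − 1/a_t)] = 55010 m/s.
At r₂: circular v_c2 = √(μ/r₂) = 10340 m/s; transfer-apojove v_a = √[μ(2/r₂ − 1/a_t)] = 3649 m/s.
Δv₂ = v_c2 − v_a = 6696 m/s.
= 6.696 km/s.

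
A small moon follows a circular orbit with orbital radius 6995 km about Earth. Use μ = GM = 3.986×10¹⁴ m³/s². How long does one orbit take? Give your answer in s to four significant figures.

T ≈ 5822 s

r = 6995 km = 6.995×10⁶ m.
Kepler's third law: T = 2π√(r³/μ) = 2π√((6.995×10⁶)³ / 3.986×10¹⁴).
r³/μ = 8.587×10⁵ s², so T = 2π × 9.266×10² = 5.822×10³ s.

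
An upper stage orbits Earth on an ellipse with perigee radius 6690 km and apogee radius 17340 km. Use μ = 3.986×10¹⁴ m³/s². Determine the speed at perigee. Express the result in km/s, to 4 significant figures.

Semi-major axis a = (r_p + r_a)/2 = 12015 km = 1.202×10⁷ m.
Vis-viva: v² = μ(2/r − 1/a) = 3.986×10¹⁴ × (2.990×10⁻⁷ − 8.323×10⁻⁸) = 8.599×10⁷ m²/s².
v = 9273 m/s = 9.273 km/s.

v ≈ 9.273 km/s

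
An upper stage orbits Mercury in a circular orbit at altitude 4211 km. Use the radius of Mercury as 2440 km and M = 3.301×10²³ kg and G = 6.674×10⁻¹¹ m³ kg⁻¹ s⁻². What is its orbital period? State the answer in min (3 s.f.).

T ≈ 383 min

μ = GM = 6.674×10⁻¹¹ × 3.301×10²³ = 2.203×10¹³ m³/s².
r = 2440 + 4211 = 6651.0 km = 6.6510×10⁶ m.
Kepler's third law: T = 2π√(r³/μ) = 2π√((6.651×10⁶)³ / 2.203×10¹³).
r³/μ = 1.335×10⁷ s², so T = 2π × 3.654×10³ = 2.296×10⁴ s.
Converting: 2.296×10⁴ s ÷ 60.00 = 382.7 min.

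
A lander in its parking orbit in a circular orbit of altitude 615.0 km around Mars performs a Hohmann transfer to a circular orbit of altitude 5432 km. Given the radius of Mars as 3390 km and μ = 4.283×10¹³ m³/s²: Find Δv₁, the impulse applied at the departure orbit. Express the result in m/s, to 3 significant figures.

r₁ = 3390 + 615.0 = 4005.0 km = 4.0050×10⁶ m.
r₂ = 3390 + 5432 = 8822.0 km = 8.8220×10⁶ m.
Transfer ellipse a_t = (r₁ + r₂)/2 = 6.414×10⁶ m.
At r₁: circular v_c1 = √(μ/r₁) = 3270 m/s; transfer-periapsis v_p = √[μ(2/r₁ − 1/a_t)] = 3835 m/s.
Δv₁ = v_p − v_c1 = 565.2 m/s.

Δv ≈ 565 m/s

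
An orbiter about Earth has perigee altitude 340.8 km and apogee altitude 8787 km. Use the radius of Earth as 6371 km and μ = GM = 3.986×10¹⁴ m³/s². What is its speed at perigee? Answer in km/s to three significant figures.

r_p = 6371 + 340.8 = 6711.8 km = 6.7118×10⁶ m.
r_a = 6371 + 8787 = 15158 km = 1.5158×10⁷ m.
Semi-major axis a = (r_p + r_a)/2 = 10935 km = 1.093×10⁷ m.
Vis-viva: v² = μ(2/r − 1/a) = 3.986×10¹⁴ × (2.980×10⁻⁷ − 9.145×10⁻⁸) = 8.232×10⁷ m²/s².
v = 9073 m/s = 9.073 km/s.

v ≈ 9.07 km/s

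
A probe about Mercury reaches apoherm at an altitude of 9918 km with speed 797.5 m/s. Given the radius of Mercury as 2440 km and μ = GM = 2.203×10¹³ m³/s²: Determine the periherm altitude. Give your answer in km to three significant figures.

r_a = 2440 + 9918 = 12358 km = 1.236×10⁷ m.
Specific energy ε = v²/2 − μ/r = -1.465×10⁶ J/kg, so a = −μ/(2ε) = 7.521×10⁶ m.
The apsides satisfy r_p + r_a = 2a, so the periherm radius is 2a − r_a = 2.683×10⁶ m = 2683.2 km.
Periherm altitude = 2683.2 − 2440 = 243.16 km.

periherm altitude ≈ 243 km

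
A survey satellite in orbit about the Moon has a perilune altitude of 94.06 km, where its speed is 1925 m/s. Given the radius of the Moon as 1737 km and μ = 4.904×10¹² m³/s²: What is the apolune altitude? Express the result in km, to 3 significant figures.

apolune altitude ≈ 2370 km

r_p = 1737 + 94.06 = 1831.1 km = 1.831×10⁶ m.
Specific energy ε = v²/2 − μ/r = -8.254×10⁵ J/kg, so a = −μ/(2ε) = 2.971×10⁶ m.
The apsides satisfy r_p + r_a = 2a, so the apolune radius is 2a − r_p = 4.110×10⁶ m = 4110.2 km.
Apolune altitude = 4110.2 − 1737 = 2373.2 km.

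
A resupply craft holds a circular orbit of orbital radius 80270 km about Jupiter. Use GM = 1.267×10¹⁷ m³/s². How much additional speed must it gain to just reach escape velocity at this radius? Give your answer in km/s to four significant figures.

r = 80270 km = 8.027×10⁷ m.
Circular speed v_c = √(μ/r) = 39730 m/s.
Escape speed v_esc = √(2μ/r) = √2 × v_c = 56190 m/s.
Δv = v_esc − v_c = 16460 m/s = 16.46 km/s.

Δv ≈ 16.46 km/s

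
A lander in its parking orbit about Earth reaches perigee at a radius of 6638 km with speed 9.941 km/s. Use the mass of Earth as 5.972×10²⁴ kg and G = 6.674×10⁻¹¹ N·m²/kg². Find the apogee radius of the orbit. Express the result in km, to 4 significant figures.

apogee radius ≈ 30850 km

μ = GM = 6.674×10⁻¹¹ × 5.972×10²⁴ = 3.986×10¹⁴ m³/s².
r_p = 6.638×10⁶ m.
Specific energy ε = v²/2 − μ/r = -1.063×10⁷ J/kg, so a = −μ/(2ε) = 1.874×10⁷ m.
The apsides satisfy r_p + r_a = 2a, so the apogee radius is 2a − r_p = 3.085×10⁷ m = 30849 km.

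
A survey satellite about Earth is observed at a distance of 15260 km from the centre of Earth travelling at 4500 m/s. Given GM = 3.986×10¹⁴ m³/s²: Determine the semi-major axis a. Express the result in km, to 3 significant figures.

a ≈ 12500 km

r = 1.526×10⁷ m.
Specific orbital energy ε = v²/2 − μ/r = (4500)²/2 − 3.986×10¹⁴/1.526×10⁷ = -1.600×10⁷ J/kg.
Since ε = −μ/(2a), a = −μ/(2ε) = 1.246×10⁷ m = 12460 km.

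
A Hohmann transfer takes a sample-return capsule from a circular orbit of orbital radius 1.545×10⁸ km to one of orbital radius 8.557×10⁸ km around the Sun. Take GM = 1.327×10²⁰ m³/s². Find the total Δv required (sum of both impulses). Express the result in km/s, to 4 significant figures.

Δv_total ≈ 14.40 km/s

r₁ = 1.545×10⁸ km = 1.545×10¹¹ m.
r₂ = 8.557×10⁸ km = 8.557×10¹¹ m.
Transfer ellipse a_t = (r₁ + r₂)/2 = 5.051×10¹¹ m.
At r₁: circular v_c1 = √(μ/r₁) = 29310 m/s; transfer-perihelion v_p = √[μ(2/r₁ − 1/a_t)] = 38150 m/s.
Δv₁ = v_p − v_c1 = 8839 m/s.
At r₂: circular v_c2 = √(μ/r₂) = 12450 m/s; transfer-aphelion v_a = √[μ(2/r₂ − 1/a_t)] = 6887 m/s.
Δv₂ = v_c2 − v_a = 5566 m/s.
Total Δv = Δv₁ + Δv₂ = 14400 m/s = 14.40 km/s.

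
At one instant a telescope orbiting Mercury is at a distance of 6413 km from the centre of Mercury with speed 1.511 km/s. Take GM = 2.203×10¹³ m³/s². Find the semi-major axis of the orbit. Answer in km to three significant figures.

r = 6.413×10⁶ m.
Vis-viva rearranged: 1/a = 2/r − v²/μ = 3.119×10⁻⁷ − 1.036×10⁻⁷ = 2.082×10⁻⁷ m⁻¹.
a = 4.802×10⁶ m = 4802.4 km.

a ≈ 4800 km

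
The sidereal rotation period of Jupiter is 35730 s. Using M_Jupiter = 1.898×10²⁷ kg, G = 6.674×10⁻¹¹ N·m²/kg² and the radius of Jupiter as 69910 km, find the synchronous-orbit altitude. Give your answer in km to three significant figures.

h_sync ≈ 90100 km

μ = GM = 6.674×10⁻¹¹ × 1.898×10²⁷ = 1.267×10¹⁷ m³/s².
A synchronous orbit has period T, so by Kepler's third law a = (μT²/4π²)^(1/3).
μT²/4π² = 1.267×10¹⁷ × (3.573×10⁴)² / 39.48 = 4.096×10²⁴ m³.
a = 1.600×10⁸ m = 1.6000×10⁵ km.
Altitude h = a − R = 1.6000×10⁵ − 69910 = 90094 km.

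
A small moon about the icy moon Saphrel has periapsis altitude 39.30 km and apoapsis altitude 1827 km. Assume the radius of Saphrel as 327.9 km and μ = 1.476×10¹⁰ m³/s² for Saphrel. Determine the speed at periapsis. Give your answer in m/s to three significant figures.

v ≈ 262 m/s

r_p = 327.9 + 39.30 = 367.20 km = 3.6720×10⁵ m.
r_a = 327.9 + 1827 = 2154.9 km = 2.1549×10⁶ m.
Semi-major axis a = (r_p + r_a)/2 = 1261.0 km = 1.261×10⁶ m.
Vis-viva: v² = μ(2/r − 1/a) = 1.476×10¹⁰ × (5.447×10⁻⁶ − 7.930×10⁻⁷) = 6.869×10⁴ m²/s².
v = 262.1 m/s.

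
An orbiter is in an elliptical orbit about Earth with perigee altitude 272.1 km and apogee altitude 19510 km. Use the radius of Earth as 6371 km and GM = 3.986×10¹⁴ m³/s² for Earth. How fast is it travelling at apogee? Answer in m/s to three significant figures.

v ≈ 2510 m/s

r_p = 6371 + 272.1 = 6643.1 km = 6.6431×10⁶ m.
r_a = 6371 + 19510 = 25881 km = 2.5881×10⁷ m.
Semi-major axis a = (r_p + r_a)/2 = 16262 km = 1.626×10⁷ m.
Vis-viva: v² = μ(2/r − 1/a) = 3.986×10¹⁴ × (7.728×10⁻⁸ − 6.149×10⁻⁸) = 6.291×10⁶ m²/s².
v = 2508 m/s.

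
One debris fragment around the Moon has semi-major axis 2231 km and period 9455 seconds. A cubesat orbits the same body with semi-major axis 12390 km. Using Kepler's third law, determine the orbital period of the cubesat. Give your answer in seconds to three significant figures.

Kepler's third law: T² ∝ a³, so T₂ = T₁ (a₂/a₁)^(3/2).
a₂/a₁ = 5.554, (a₂/a₁)^(3/2) = 13.09.
T₂ = 9455 × 13.09 = 1.237×10⁵ seconds.

T₂ ≈ 1.24×10⁵ seconds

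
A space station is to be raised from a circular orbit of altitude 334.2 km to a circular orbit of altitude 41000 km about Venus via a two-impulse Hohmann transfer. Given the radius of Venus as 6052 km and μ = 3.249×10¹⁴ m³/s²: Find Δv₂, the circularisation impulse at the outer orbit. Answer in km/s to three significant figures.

r₁ = 6052 + 334.2 = 6386.2 km = 6.3862×10⁶ m.
r₂ = 6052 + 41000 = 47052 km = 4.7052×10⁷ m.
Transfer ellipse a_t = (r₁ + r₂)/2 = 2.672×10⁷ m.
At r₁: circular v_c1 = √(μ/r₁) = 7133 m/s; transfer-periapsis v_p = √[μ(2/r₁ − 1/a_t)] = 9465 m/s.
At r₂: circular v_c2 = √(μ/r₂) = 2628 m/s; transfer-apoapsis v_a = √[μ(2/r₂ − 1/a_t)] = 1285 m/s.
Δv₂ = v_c2 − v_a = 1343 m/s.
= 1.343 km/s.

Δv ≈ 1.34 km/s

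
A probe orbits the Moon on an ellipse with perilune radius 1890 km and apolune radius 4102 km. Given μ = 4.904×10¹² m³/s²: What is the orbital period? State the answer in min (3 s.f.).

Semi-major axis a = (r_p + r_a)/2 = (1890.0 + 4102.0)/2 = 2996.0 km = 2.996×10⁶ m.
By Kepler's third law T = 2π√(a³/μ) = 2π × 2.342×10³ = 1.471×10⁴ s.
= 245.2 min.

T ≈ 245 min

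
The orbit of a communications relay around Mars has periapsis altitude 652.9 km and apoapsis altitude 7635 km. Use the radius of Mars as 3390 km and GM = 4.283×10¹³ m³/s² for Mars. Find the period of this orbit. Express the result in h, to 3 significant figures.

T ≈ 5.51 h

r_p = 3390 + 652.9 = 4042.9 km = 4.0429×10⁶ m.
r_a = 3390 + 7635 = 11025 km = 1.1025×10⁷ m.
Semi-major axis a = (r_p + r_a)/2 = (4042.9 + 11025)/2 = 7533.9 km = 7.534×10⁶ m.
By Kepler's third law T = 2π√(a³/μ) = 2π × 3.160×10³ = 1.985×10⁴ s.
= 5.515 h.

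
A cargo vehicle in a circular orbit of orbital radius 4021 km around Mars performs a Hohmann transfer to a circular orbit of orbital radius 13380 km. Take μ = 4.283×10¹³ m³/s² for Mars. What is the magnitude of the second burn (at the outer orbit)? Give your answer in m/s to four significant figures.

r₁ = 4021 km = 4.021×10⁶ m.
r₂ = 13380 km = 1.338×10⁷ m.
Transfer ellipse a_t = (r₁ + r₂)/2 = 8.700×10⁶ m.
At r₁: circular v_c1 = √(μ/r₁) = 3264 m/s; transfer-periapsis v_p = √[μ(2/r₁ − 1/a_t)] = 4047 m/s.
At r₂: circular v_c2 = √(μ/r₂) = 1789 m/s; transfer-apoapsis v_a = √[μ(2/r₂ − 1/a_t)] = 1216 m/s.
Δv₂ = v_c2 − v_a = 572.8 m/s.

Δv ≈ 572.8 m/s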